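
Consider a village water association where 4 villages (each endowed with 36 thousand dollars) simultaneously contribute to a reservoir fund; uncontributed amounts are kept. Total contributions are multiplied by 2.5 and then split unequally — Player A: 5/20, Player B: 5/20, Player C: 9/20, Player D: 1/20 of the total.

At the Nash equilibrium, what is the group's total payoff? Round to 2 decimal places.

198.00 thousand dollars

For player j, contributing a unit is worthwhile iff 2.5 × (j's share) ≥ 1, i.e. iff j's share is at least 0.4000.
Player C alone (share 9/20) is above the threshold, contributing 36; the remaining 3 contribute 0. Total contributed: 36.
The reservoir fund pays out 2.5 × 36 = 90.00 in total (split across the unequal shares, but the aggregate is all that matters for the group sum).
The 3 free-riders keep 36 each, adding 108. Group total = 108 + 90.00 = 198.00.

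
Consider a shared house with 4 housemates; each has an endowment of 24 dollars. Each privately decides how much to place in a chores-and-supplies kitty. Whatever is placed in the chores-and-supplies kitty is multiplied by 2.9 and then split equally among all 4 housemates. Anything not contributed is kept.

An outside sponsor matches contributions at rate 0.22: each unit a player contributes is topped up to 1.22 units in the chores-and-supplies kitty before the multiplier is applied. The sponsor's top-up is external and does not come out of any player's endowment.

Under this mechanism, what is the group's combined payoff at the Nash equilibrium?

The effective private return is 2.9 × 1.22 / 4 = 0.8845, which is still under 1, so the mechanism doesn't change anyone's dominant strategy: zero contribution.
At the Nash equilibrium no one contributes; group total payoff = 4 × 24 = 96.

96.00 dollars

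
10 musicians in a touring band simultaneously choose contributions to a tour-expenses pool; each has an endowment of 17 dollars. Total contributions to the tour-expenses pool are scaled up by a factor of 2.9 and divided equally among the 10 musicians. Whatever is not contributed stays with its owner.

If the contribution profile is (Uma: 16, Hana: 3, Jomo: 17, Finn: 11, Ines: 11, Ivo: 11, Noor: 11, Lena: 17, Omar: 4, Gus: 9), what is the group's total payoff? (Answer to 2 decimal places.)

379.00 dollars

Total contributed: 16 + 3 + 17 + 11 + 11 + 11 + 11 + 17 + 4 + 9 = 110; total kept: 10 × 17 − 110 = 60.
The tour-expenses pool pays out 2.9 × 110 = 319.00 in aggregate.
Group total = 60 + 319.00 = 379.00.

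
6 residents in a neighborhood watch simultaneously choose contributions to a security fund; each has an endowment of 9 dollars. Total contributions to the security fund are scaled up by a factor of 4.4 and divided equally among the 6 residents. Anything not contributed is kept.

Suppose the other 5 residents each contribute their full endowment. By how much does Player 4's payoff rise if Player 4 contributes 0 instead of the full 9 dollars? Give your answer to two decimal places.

2.40 dollars

Switching from a contribution of 9 to 0 lets Player 4 keep an extra 9 dollars, but lowers the security fund by 9, which costs Player 4 their own share of that drop: 4.4/6 × 9 = 6.60.
Net gain = 9 − 6.60 = 2.40. The private return per contributed unit (0.7333) is below 1, so free-riding is indeed the best response regardless of what the others do.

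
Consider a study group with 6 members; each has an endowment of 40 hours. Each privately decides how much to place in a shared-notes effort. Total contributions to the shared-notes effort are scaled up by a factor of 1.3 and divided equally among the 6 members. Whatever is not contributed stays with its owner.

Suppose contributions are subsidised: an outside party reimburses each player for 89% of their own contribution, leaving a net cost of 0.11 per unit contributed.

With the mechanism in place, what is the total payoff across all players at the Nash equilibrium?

The effective private return per unit is now (1.3/6) / 0.11 = 1.9697 > 1, so every player's dominant strategy flips to full contribution.
So the Nash equilibrium is full contribution by all 6; the group earns 6 × (40 × 0.89 + 1.3 × 40) = 525.60.

525.60 hours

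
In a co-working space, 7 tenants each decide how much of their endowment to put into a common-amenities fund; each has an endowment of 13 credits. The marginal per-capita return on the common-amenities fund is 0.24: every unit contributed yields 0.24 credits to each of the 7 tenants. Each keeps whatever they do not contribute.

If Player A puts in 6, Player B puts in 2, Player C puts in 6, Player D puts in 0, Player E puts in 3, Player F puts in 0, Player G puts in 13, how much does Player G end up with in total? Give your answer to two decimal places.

7.20 credits

Total contributed: 6 + 2 + 6 + 0 + 3 + 0 + 13 = 30.
Each receives 0.24 × 30 = 7.20 from the common-amenities fund.
Player G keeps 13 − 13 = 0, so Player G's payoff is 0 + 7.20 = 7.20.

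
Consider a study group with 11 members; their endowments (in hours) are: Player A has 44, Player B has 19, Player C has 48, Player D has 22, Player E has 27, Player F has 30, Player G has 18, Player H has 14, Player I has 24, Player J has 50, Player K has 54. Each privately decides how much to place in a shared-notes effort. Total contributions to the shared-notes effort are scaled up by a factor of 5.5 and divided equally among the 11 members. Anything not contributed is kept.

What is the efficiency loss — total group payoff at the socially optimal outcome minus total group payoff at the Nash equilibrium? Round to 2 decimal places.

1575.00 hours

The private return per contributed unit is 5.5/11 = 0.5000 < 1 for every player regardless of endowment, so the Nash equilibrium is zero contribution and the group total is Σ E_j = 44 + 19 + 48 + 22 + 27 + 30 + 18 + 14 + 24 + 50 + 54 = 350.
Each contributed unit returns 5.500 to the group, so the social optimum is full contribution by everyone: group total = 5.500 × 350 = 1925.00.
Efficiency loss = (5.500 − 1) × 350 = 1575.00.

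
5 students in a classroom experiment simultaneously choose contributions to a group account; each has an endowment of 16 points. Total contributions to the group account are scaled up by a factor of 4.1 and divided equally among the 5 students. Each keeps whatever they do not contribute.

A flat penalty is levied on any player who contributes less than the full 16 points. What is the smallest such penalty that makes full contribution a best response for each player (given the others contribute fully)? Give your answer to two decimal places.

2.88 points

Given the others contribute fully, the best deviation is to contribute 0 (any partial contribution still incurs the fine and gives up units whose private return 0.8200 is below 1).
Deviating from 16 to 0 saves 16 points but forfeits the deviator's share of the drop in the group account: 4.1/5 × 16 = 13.12.
So the deviation gain is 16 − 13.12 = 2.88, and the fine must be at least 2.88 points to wipe it out.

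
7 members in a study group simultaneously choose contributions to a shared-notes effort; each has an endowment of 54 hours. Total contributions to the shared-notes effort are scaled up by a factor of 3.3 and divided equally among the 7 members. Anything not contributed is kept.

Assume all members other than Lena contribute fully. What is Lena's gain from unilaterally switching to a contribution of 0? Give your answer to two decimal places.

28.54 hours

Switching from a contribution of 54 to 0 lets Lena keep an extra 54 hours, but lowers the shared-notes effort by 54, which costs Lena their own share of that drop: 3.3/7 × 54 = 25.46.
Net gain = 54 − 25.46 = 28.54. The private return per contributed unit (0.4714) is below 1, so free-riding is indeed the best response regardless of what the others do.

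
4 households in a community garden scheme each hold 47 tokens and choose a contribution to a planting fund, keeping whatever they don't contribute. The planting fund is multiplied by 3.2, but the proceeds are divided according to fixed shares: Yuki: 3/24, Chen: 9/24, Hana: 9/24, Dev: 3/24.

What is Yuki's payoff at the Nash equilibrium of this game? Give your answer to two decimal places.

84.60 tokens

Player j's private return per contributed unit is 3.2 × (j's share). Contributing is weakly dominant for j when that share is at least 1/3.2 = 0.3125, and contributing 0 is dominant otherwise.
Chen and Hana clear that bar, contributing 47 each; the remaining 2 contribute 0. Total contributed: 94.
Yuki keeps 47 and receives 3.2 × 94 × 3/24 = 37.60 from the planting fund, for a payoff of 84.60.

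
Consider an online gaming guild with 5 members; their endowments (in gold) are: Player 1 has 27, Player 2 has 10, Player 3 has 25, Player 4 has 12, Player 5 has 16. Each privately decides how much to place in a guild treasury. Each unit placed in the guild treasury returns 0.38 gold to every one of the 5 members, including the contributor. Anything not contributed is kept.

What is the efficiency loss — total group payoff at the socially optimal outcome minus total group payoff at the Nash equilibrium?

The private return per contributed unit is 0.38 < 1 for everyone, so the Nash equilibrium is zero contribution and the group total is Σ E_j = 27 + 10 + 25 + 12 + 16 = 90.
Each contributed unit returns 1.900 to the group, so the social optimum is full contribution by everyone: group total = 1.900 × 90 = 171.00.
Efficiency loss = (1.900 − 1) × 90 = 81.00.

81.00 gold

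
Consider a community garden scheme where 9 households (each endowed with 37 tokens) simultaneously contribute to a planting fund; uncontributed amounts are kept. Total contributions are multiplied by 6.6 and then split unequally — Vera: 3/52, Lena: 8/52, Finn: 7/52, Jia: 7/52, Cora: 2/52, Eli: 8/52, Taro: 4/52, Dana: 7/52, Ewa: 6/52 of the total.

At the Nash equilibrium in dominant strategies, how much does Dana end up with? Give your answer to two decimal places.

Each unit j contributes comes back to j as 6.6 × (j's share), so j prefers to contribute only if that share exceeds 1/6.6 = 0.1515; otherwise keeping the unit dominates.
Lena and Eli clear that bar, contributing 37 each; the remaining 7 contribute 0. Total contributed: 74.
Dana keeps 37 and receives 6.6 × 74 × 7/52 = 65.75 from the planting fund, for a payoff of 102.75.

102.75 tokens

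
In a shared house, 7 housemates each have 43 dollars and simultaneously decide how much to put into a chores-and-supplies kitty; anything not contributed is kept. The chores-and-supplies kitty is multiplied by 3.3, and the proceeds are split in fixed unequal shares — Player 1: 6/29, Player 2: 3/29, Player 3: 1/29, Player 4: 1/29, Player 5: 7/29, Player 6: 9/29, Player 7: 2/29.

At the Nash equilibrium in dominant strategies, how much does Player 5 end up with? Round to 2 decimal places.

A player with share s gets back 3.3·s per unit contributed, so full contribution is dominant for anyone with s > 1/3.3 = 0.3030 and zero contribution is dominant for anyone below.
The only share above 0.3030 is Player 6's 9/29, contributing 43; the remaining 6 contribute 0. Total contributed: 43.
Player 5 keeps 43 and receives 3.3 × 43 × 7/29 = 34.25 from the chores-and-supplies kitty, for a payoff of 77.25.

77.25 dollars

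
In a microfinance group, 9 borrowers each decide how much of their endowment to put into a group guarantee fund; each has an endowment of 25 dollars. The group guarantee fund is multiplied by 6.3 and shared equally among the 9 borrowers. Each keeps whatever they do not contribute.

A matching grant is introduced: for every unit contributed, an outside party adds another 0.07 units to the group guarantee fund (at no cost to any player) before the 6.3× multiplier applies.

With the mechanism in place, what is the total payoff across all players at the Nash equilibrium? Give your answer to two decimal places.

With the mechanism, a contributed unit returns 6.3 × 1.07 / 9 = 0.7490 per unit of net cost — still below 1 — so contributing 0 remains dominant for every player.
At the Nash equilibrium no one contributes; group total payoff = 9 × 25 = 225.

225.00 dollars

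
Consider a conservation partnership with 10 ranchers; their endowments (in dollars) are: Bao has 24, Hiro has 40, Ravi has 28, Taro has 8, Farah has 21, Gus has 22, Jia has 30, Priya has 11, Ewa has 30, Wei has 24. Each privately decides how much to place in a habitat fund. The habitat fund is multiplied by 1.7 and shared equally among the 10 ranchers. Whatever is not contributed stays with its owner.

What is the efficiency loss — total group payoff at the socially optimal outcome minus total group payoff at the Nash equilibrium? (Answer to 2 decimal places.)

166.60 dollars

The private return per contributed unit is 1.7/10 = 0.1700 < 1 for every player regardless of endowment, so the Nash equilibrium is zero contribution and the group total is Σ E_j = 24 + 40 + 28 + 8 + 21 + 22 + 30 + 11 + 30 + 24 = 238.
Each contributed unit returns 1.700 to the group, so the social optimum is full contribution by everyone: group total = 1.700 × 238 = 404.60.
Efficiency loss = (1.700 − 1) × 238 = 166.60.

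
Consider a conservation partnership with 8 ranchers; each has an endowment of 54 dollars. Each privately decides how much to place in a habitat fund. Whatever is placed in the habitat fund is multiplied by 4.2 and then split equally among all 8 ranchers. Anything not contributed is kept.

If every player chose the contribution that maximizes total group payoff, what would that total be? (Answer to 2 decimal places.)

1814.40 dollars

Each contributed unit returns 4.200 to the group as a whole (0.5250 to each of 8 players), which exceeds 1, so the social optimum is full contribution: group total = 4.200 × 432 = 1814.40.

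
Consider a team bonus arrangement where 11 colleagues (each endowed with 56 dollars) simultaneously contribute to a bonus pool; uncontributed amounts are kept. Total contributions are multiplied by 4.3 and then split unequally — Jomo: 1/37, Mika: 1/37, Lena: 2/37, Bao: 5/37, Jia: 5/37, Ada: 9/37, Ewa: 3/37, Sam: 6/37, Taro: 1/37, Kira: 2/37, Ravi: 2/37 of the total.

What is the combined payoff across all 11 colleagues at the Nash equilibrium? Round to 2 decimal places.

800.80 dollars

For player j, contributing a unit is worthwhile iff 4.3 × (j's share) ≥ 1, i.e. iff j's share is at least 0.2326.
Ada alone (share 9/37) is above the threshold, contributing 56; the remaining 10 contribute 0. Total contributed: 56.
The bonus pool pays out 4.3 × 56 = 240.80 in total (split across the unequal shares, but the aggregate is all that matters for the group sum).
The 10 free-riders keep 56 each, adding 560. Group total = 560 + 240.80 = 800.80.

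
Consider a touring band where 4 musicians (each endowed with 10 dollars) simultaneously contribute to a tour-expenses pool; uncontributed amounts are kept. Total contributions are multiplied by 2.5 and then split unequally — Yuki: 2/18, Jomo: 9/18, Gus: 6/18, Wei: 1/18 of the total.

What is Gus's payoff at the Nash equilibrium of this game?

For player j, contributing a unit is worthwhile iff 2.5 × (j's share) ≥ 1, i.e. iff j's share is at least 0.4000.
Jomo alone (share 9/18) is above the threshold, contributing 10; the remaining 3 contribute 0. Total contributed: 10.
Gus keeps 10 and receives 2.5 × 10 × 6/18 = 8.33 from the tour-expenses pool, for a payoff of 18.33.

18.33 dollars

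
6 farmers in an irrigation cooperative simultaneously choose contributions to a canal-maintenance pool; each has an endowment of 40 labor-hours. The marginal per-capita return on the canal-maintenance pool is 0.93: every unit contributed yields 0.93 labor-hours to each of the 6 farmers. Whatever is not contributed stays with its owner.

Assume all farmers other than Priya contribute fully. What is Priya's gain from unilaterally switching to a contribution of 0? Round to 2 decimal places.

Switching from a contribution of 40 to 0 lets Priya keep an extra 40 labor-hours, but lowers the canal-maintenance pool by 40, which costs Priya their own share of that drop: 0.93 × 40 = 37.20.
Net gain = 40 − 37.20 = 2.80. The private return per contributed unit (0.93) is below 1, so free-riding is indeed the best response regardless of what the others do.

2.80 labor-hours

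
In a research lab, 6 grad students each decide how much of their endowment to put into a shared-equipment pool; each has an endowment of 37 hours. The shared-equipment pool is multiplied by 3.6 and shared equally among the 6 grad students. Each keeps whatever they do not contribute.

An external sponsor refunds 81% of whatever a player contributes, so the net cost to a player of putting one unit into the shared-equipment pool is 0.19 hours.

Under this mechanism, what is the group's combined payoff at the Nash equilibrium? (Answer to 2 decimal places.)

979.02 hours

The effective private return per unit is now (3.6/6) / 0.19 = 3.1579 > 1, so every player's dominant strategy flips to full contribution.
At the Nash equilibrium everyone contributes 37. Group total payoff = 6 × (37 × 0.81 + 3.6 × 37) = 979.02.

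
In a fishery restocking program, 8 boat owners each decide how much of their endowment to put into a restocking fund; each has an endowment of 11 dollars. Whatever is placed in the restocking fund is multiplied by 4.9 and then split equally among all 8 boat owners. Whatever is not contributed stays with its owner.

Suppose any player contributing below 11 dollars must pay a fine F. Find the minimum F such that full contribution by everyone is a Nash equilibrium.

4.26 dollars

Given the others contribute fully, the best deviation is to contribute 0 (any partial contribution still incurs the fine and gives up units whose private return 0.6125 is below 1).
Deviating from 11 to 0 saves 11 dollars but forfeits the deviator's share of the drop in the restocking fund: 4.9/8 × 11 = 6.74.
So the deviation gain is 11 − 6.74 = 4.26, and the fine must be at least 4.26 dollars to wipe it out.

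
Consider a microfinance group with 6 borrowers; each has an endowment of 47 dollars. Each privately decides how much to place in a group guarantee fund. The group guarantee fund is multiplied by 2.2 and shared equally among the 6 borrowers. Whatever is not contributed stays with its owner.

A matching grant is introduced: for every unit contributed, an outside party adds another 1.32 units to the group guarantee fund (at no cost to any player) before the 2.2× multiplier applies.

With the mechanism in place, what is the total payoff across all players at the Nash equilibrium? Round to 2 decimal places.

282.00 dollars

With the mechanism, a contributed unit returns 2.2 × 2.32 / 6 = 0.8507 per unit of net cost — still below 1 — so contributing 0 remains dominant for every player.
Everyone keeps their endowment and the group total is 6 × 47 = 282.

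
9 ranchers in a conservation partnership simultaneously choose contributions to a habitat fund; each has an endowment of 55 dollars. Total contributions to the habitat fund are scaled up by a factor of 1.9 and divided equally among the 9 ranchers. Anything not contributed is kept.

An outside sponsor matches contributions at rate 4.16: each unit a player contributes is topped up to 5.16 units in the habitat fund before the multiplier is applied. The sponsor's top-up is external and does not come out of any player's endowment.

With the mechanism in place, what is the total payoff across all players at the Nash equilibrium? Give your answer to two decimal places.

4852.98 dollars

Under the mechanism each unit contributed yields 1.9 × 5.16 / 9 = 1.0893 back to its contributor per unit of net cost, which exceeds 1, making full contribution the dominant choice for everyone.
At the Nash equilibrium everyone contributes 55. Group total payoff = 1.9 × 5.16 × 495 = 4852.98.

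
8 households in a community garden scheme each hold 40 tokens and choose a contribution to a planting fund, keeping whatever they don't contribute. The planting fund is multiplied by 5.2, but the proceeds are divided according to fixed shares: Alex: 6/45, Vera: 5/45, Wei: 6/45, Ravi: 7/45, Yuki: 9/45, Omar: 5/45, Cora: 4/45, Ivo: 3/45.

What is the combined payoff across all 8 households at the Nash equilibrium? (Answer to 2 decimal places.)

For player j, contributing a unit is worthwhile iff 5.2 × (j's share) ≥ 1, i.e. iff j's share is at least 0.1923.
The only share above 0.1923 is Yuki's 9/45, contributing 40; the remaining 7 contribute 0. Total contributed: 40.
The planting fund pays out 5.2 × 40 = 208.00 in total (split across the unequal shares, but the aggregate is all that matters for the group sum).
The 7 free-riders keep 40 each, adding 280. Group total = 280 + 208.00 = 488.00.

488.00 tokens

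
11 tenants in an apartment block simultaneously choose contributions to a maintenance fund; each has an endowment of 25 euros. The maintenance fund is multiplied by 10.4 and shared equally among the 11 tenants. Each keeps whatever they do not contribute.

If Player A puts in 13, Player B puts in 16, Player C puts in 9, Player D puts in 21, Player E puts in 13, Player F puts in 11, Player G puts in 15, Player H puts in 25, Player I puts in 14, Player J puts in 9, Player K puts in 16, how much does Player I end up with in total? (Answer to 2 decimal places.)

Total contributed: 13 + 16 + 9 + 21 + 13 + 11 + 15 + 25 + 14 + 9 + 16 = 162.
Each receives 10.4 × 162 / 11 = 153.16 from the maintenance fund.
Player I keeps 25 − 14 = 11, so Player I's payoff is 11 + 153.16 = 164.16.

164.16 euros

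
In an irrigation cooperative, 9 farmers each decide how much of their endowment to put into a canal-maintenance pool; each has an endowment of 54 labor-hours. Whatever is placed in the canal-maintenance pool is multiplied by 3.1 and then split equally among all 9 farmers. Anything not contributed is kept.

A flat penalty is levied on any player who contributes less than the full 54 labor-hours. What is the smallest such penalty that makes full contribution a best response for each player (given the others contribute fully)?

35.40 labor-hours

Given the others contribute fully, the best deviation is to contribute 0 (any partial contribution still incurs the fine and gives up units whose private return 0.3444 is below 1).
Deviating from 54 to 0 saves 54 labor-hours but forfeits the deviator's share of the drop in the canal-maintenance pool: 3.1/9 × 54 = 18.60.
So the deviation gain is 54 − 18.60 = 35.40, and the fine must be at least 35.40 labor-hours to wipe it out.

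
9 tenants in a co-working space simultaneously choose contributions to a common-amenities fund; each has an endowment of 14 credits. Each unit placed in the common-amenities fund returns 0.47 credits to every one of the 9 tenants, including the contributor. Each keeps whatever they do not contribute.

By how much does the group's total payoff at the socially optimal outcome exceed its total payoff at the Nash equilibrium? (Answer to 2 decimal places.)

The private return per contributed unit is 0.47 < 1, so contributing 0 is dominant for every player. At the Nash equilibrium everyone keeps their 14, and the group total is 9 × 14 = 126.
Each contributed unit returns 4.230 to the group as a whole (0.47 to each of 9 players), which exceeds 1, so the social optimum is full contribution: group total = 4.230 × 126 = 532.98.
Efficiency loss = 532.98 − 126 = 406.98.

406.98 credits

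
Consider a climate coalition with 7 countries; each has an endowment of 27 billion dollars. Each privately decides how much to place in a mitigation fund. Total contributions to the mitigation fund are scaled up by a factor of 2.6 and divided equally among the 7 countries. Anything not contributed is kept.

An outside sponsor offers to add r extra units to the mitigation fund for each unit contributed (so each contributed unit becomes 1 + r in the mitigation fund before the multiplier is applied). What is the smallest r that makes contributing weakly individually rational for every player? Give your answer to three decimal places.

1.692

With matching at rate r, one contributed unit becomes (1 + r) in the mitigation fund and returns 2.6 × (1 + r) / 7 to the contributor.
Setting this equal to 1: 1 + r = 7/2.6 = 2.6923.
So the minimum matching rate is r = 2.6923 − 1 = 1.692.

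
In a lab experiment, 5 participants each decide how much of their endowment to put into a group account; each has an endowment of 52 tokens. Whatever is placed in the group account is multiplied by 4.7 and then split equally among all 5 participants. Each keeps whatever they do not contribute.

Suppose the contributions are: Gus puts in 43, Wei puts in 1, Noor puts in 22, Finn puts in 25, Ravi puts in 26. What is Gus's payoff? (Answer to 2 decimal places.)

118.98 tokens

Total contributed: 43 + 1 + 22 + 25 + 26 = 117.
Each receives 4.7 × 117 / 5 = 109.98 from the group account.
Gus keeps 52 − 43 = 9, so Gus's payoff is 9 + 109.98 = 118.98.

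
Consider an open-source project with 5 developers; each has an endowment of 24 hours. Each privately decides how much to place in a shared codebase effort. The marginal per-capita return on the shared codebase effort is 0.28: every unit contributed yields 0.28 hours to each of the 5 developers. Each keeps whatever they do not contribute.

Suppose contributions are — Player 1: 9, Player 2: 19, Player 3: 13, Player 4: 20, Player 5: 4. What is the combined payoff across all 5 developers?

146.00 hours

Total contributed: 9 + 19 + 13 + 20 + 4 = 65; total kept: 5 × 24 − 65 = 55.
The shared codebase effort pays out 0.28 × 5 × 65 = 91.00 in aggregate.
Group total = 55 + 91.00 = 146.00.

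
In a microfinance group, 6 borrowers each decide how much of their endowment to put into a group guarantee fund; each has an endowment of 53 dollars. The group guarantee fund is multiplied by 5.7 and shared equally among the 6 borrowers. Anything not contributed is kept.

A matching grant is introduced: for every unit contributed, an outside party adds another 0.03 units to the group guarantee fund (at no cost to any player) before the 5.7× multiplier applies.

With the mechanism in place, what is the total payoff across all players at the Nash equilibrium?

318.00 dollars

Even with the mechanism, each unit contributed returns only 5.7 × 1.03 / 6 = 0.9785 per unit of net cost, so contributing nothing is still dominant.
Everyone keeps their endowment and the group total is 6 × 53 = 318.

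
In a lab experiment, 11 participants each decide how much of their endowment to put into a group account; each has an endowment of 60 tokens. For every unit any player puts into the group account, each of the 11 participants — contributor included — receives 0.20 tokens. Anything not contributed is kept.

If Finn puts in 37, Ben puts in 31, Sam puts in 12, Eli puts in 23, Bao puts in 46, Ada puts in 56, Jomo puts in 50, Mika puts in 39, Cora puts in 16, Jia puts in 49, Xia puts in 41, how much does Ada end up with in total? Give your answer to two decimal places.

84.00 tokens

Total contributed: 37 + 31 + 12 + 23 + 46 + 56 + 50 + 39 + 16 + 49 + 41 = 400.
Each receives 0.20 × 400 = 80.00 from the group account.
Ada keeps 60 − 56 = 4, so Ada's payoff is 4 + 80.00 = 84.00.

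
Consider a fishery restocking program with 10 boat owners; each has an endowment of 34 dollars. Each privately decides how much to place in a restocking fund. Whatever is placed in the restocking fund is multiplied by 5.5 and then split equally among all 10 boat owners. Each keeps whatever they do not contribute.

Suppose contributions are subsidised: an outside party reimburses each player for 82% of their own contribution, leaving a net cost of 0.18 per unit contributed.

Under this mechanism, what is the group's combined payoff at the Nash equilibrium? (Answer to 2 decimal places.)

2148.80 dollars

The effective private return per unit is now (5.5/10) / 0.18 = 3.0556 > 1, so every player's dominant strategy flips to full contribution.
At the Nash equilibrium everyone contributes 34. Group total payoff = 10 × (34 × 0.82 + 5.5 × 34) = 2148.80.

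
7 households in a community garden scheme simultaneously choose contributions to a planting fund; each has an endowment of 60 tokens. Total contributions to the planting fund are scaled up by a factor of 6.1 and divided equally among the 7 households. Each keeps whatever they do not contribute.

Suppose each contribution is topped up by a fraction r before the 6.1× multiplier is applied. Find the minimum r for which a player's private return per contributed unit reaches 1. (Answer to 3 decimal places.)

With matching at rate r, one contributed unit becomes (1 + r) in the planting fund and returns 6.1 × (1 + r) / 7 to the contributor.
Setting this equal to 1: 1 + r = 7/6.1 = 1.1475.
So the minimum matching rate is r = 1.1475 − 1 = 0.148.

0.148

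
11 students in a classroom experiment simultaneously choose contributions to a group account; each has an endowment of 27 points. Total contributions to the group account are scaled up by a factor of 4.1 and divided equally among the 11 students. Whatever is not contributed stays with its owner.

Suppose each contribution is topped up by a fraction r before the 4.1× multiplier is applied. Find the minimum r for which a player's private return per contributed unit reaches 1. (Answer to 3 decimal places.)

1.683

With matching at rate r, one contributed unit becomes (1 + r) in the group account and returns 4.1 × (1 + r) / 11 to the contributor.
Setting this equal to 1: 1 + r = 11/4.1 = 2.6829.
So the minimum matching rate is r = 2.6829 − 1 = 1.683.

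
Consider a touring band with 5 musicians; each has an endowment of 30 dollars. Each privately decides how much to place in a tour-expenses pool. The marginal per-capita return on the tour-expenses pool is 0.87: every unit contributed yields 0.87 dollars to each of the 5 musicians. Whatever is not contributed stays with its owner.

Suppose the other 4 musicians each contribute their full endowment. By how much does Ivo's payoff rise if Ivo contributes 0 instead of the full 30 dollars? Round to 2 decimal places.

3.90 dollars

Switching from a contribution of 30 to 0 lets Ivo keep an extra 30 dollars, but lowers the tour-expenses pool by 30, which costs Ivo their own share of that drop: 0.87 × 30 = 26.10.
Net gain = 30 − 26.10 = 3.90. The private return per contributed unit (0.87) is below 1, so free-riding is indeed the best response regardless of what the others do.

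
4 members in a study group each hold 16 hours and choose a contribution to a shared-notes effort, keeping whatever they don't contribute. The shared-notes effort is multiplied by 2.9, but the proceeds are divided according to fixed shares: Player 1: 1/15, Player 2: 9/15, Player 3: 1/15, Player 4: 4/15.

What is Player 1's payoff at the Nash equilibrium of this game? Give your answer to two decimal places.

19.09 hours

Player j's private return per contributed unit is 2.9 × (j's share). Contributing is weakly dominant for j when that share is at least 1/2.9 = 0.3448, and contributing 0 is dominant otherwise.
Player 2 alone (share 9/15) is above the threshold, contributing 16; the remaining 3 contribute 0. Total contributed: 16.
Player 1 keeps 16 and receives 2.9 × 16 × 1/15 = 3.09 from the shared-notes effort, for a payoff of 19.09.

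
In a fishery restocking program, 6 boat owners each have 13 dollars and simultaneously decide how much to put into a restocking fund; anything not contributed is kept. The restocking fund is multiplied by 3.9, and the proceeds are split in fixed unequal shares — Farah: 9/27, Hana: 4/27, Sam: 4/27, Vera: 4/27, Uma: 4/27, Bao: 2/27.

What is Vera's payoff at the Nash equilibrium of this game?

A player with share s gets back 3.9·s per unit contributed, so full contribution is dominant for anyone with s > 1/3.9 = 0.2564 and zero contribution is dominant for anyone below.
Only Farah (9/27) clears that bar, contributing 13; the remaining 5 contribute 0. Total contributed: 13.
Vera keeps 13 and receives 3.9 × 13 × 4/27 = 7.51 from the restocking fund, for a payoff of 20.51.

20.51 dollars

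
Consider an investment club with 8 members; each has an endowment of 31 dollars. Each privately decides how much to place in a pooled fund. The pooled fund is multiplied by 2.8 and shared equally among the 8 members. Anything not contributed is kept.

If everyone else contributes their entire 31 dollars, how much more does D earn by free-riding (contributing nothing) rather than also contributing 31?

20.15 dollars

Switching from a contribution of 31 to 0 lets D keep an extra 31 dollars, but lowers the pooled fund by 31, which costs D their own share of that drop: 2.8/8 × 31 = 10.85.
Net gain = 31 − 10.85 = 20.15. The private return per contributed unit (0.3500) is below 1, so free-riding is indeed the best response regardless of what the others do.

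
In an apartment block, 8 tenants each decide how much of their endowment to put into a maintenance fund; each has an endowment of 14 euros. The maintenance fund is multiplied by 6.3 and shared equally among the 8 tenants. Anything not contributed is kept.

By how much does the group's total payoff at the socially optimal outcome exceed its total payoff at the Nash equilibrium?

593.60 euros

Each contributed unit returns 6.3/8 = 0.7875 to its contributor — below 1 — so contributing 0 is dominant for every player. At the Nash equilibrium everyone keeps their 14, and the group total is 8 × 14 = 112.
Each contributed unit returns 6.300 to the group as a whole (0.7875 to each of 8 players), which exceeds 1, so the social optimum is full contribution: group total = 6.300 × 112 = 705.60.
Efficiency loss = 705.60 − 112 = 593.60.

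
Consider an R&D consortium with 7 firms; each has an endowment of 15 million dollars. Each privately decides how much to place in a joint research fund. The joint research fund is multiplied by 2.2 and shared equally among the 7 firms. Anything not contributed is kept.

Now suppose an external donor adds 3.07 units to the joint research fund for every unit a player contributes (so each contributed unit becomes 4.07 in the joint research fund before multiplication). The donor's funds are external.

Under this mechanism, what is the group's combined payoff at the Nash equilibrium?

940.17 million dollars

Under the mechanism each unit contributed yields 2.2 × 4.07 / 7 = 1.2791 back to its contributor per unit of net cost, which exceeds 1, making full contribution the dominant choice for everyone.
So the Nash equilibrium is full contribution by all 7; the group earns 2.2 × 4.07 × 105 = 940.17.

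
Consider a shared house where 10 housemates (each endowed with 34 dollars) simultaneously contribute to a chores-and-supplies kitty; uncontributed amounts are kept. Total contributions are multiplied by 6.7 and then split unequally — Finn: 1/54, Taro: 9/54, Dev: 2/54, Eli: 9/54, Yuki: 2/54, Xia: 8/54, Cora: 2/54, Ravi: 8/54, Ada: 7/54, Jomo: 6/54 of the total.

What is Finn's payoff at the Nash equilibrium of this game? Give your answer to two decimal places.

42.44 dollars

A player with share s gets back 6.7·s per unit contributed, so full contribution is dominant for anyone with s > 1/6.7 = 0.1493 and zero contribution is dominant for anyone below.
Taro and Eli are above the threshold, contributing 34 each; the remaining 8 contribute 0. Total contributed: 68.
Finn keeps 34 and receives 6.7 × 68 × 1/54 = 8.44 from the chores-and-supplies kitty, for a payoff of 42.44.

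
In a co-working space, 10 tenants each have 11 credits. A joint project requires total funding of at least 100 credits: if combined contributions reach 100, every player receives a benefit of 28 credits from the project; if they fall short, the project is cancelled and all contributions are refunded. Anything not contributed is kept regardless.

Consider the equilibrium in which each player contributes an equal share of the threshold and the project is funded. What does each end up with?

29 credits

Equal share of the threshold: 100/10 = 10.
At this profile no one gains by cutting their contribution: any cut drops the total below 100, the project is cancelled, contributions are refunded, and the deviator ends with 11, which is less than 11 − 10 + 28 = 29. Contributing more than 10 just wastes the excess. So contributing exactly 10 is a best response.
Each player's payoff: 11 − 10 + 28 = 29.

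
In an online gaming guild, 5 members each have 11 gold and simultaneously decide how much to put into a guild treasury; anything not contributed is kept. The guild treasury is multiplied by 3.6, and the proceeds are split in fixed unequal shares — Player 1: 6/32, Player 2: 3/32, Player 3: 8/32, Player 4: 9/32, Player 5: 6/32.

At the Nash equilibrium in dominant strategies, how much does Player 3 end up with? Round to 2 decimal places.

A player with share s gets back 3.6·s per unit contributed, so full contribution is dominant for anyone with s > 1/3.6 = 0.2778 and zero contribution is dominant for anyone below.
The only share above 0.2778 is Player 4's 9/32, contributing 11; the remaining 4 contribute 0. Total contributed: 11.
Player 3 keeps 11 and receives 3.6 × 11 × 8/32 = 9.90 from the guild treasury, for a payoff of 20.90.

20.90 gold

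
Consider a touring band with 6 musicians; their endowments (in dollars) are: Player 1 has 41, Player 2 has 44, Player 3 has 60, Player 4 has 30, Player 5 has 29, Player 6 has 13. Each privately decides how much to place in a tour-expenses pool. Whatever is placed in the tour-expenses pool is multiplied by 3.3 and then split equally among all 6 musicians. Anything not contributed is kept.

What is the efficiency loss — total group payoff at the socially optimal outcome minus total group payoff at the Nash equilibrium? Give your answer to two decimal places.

The private return per contributed unit is 3.3/6 = 0.5500 < 1 for every player regardless of endowment, so the Nash equilibrium is zero contribution and the group total is Σ E_j = 41 + 44 + 60 + 30 + 29 + 13 = 217.
Each contributed unit returns 3.300 to the group, so the social optimum is full contribution by everyone: group total = 3.300 × 217 = 716.10.
Efficiency loss = (3.300 − 1) × 217 = 499.10.

499.10 dollars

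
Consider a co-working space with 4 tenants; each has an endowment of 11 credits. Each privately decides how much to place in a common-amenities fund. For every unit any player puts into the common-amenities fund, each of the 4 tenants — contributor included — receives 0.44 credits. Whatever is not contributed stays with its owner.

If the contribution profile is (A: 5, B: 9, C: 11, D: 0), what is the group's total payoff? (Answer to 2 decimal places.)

63.00 credits

Total contributed: 5 + 9 + 11 + 0 = 25; total kept: 4 × 11 − 25 = 19.
The common-amenities fund pays out 0.44 × 4 × 25 = 44.00 in aggregate.
Group total = 19 + 44.00 = 63.00.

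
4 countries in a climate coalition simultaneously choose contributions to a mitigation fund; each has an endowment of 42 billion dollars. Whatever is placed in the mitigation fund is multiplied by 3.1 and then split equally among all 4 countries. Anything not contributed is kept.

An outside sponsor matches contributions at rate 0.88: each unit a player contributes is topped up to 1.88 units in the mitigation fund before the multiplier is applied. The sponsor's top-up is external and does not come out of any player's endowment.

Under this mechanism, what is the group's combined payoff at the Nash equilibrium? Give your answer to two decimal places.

979.10 billion dollars

The effective private return per unit is now 3.1 × 1.88 / 4 = 1.4570 > 1, so every player's dominant strategy flips to full contribution.
At the Nash equilibrium everyone contributes 42. Group total payoff = 3.1 × 1.88 × 168 = 979.10.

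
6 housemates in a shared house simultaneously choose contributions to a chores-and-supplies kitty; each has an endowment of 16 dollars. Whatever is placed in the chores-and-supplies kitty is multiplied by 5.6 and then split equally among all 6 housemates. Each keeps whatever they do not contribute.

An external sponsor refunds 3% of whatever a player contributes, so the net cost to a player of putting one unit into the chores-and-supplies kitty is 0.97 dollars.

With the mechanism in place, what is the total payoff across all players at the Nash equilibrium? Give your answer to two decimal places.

96.00 dollars

Even with the mechanism, each unit contributed returns only (5.6/6) / 0.97 = 0.9622 per unit of net cost, so contributing nothing is still dominant.
At the Nash equilibrium no one contributes; group total payoff = 6 × 16 = 96.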